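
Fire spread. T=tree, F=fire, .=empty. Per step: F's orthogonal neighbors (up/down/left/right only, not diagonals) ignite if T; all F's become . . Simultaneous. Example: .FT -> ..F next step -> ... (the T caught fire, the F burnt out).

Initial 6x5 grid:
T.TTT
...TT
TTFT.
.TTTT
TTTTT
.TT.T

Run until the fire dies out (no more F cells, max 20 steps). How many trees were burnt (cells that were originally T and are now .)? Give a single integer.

Answer: 20

Derivation:
Step 1: +3 fires, +1 burnt (F count now 3)
Step 2: +5 fires, +3 burnt (F count now 5)
Step 3: +6 fires, +5 burnt (F count now 6)
Step 4: +5 fires, +6 burnt (F count now 5)
Step 5: +1 fires, +5 burnt (F count now 1)
Step 6: +0 fires, +1 burnt (F count now 0)
Fire out after step 6
Initially T: 21, now '.': 29
Total burnt (originally-T cells now '.'): 20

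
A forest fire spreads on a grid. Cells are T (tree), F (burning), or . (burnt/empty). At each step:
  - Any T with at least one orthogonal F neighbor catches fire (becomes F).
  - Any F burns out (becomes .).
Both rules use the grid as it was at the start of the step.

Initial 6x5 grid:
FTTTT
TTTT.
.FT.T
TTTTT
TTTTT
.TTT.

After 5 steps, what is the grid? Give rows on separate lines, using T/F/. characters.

Step 1: 5 trees catch fire, 2 burn out
  .FTTT
  FFTT.
  ..F.T
  TFTTT
  TTTTT
  .TTT.
Step 2: 5 trees catch fire, 5 burn out
  ..FTT
  ..FT.
  ....T
  F.FTT
  TFTTT
  .TTT.
Step 3: 6 trees catch fire, 5 burn out
  ...FT
  ...F.
  ....T
  ...FT
  F.FTT
  .FTT.
Step 4: 4 trees catch fire, 6 burn out
  ....F
  .....
  ....T
  ....F
  ...FT
  ..FT.
Step 5: 3 trees catch fire, 4 burn out
  .....
  .....
  ....F
  .....
  ....F
  ...F.

.....
.....
....F
.....
....F
...F.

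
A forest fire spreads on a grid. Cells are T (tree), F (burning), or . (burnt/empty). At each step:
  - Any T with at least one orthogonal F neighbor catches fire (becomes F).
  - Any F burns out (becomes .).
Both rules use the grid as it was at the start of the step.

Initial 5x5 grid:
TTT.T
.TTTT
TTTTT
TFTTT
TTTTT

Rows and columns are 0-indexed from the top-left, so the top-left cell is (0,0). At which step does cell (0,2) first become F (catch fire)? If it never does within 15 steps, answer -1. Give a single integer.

Step 1: cell (0,2)='T' (+4 fires, +1 burnt)
Step 2: cell (0,2)='T' (+6 fires, +4 burnt)
Step 3: cell (0,2)='T' (+5 fires, +6 burnt)
Step 4: cell (0,2)='F' (+5 fires, +5 burnt)
  -> target ignites at step 4
Step 5: cell (0,2)='.' (+1 fires, +5 burnt)
Step 6: cell (0,2)='.' (+1 fires, +1 burnt)
Step 7: cell (0,2)='.' (+0 fires, +1 burnt)
  fire out at step 7

4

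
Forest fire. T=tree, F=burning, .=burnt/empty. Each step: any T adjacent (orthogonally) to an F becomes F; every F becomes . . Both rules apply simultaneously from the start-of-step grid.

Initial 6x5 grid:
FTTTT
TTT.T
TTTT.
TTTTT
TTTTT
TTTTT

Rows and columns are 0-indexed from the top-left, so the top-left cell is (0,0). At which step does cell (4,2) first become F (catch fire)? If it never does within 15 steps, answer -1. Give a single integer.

Step 1: cell (4,2)='T' (+2 fires, +1 burnt)
Step 2: cell (4,2)='T' (+3 fires, +2 burnt)
Step 3: cell (4,2)='T' (+4 fires, +3 burnt)
Step 4: cell (4,2)='T' (+4 fires, +4 burnt)
Step 5: cell (4,2)='T' (+5 fires, +4 burnt)
Step 6: cell (4,2)='F' (+3 fires, +5 burnt)
  -> target ignites at step 6
Step 7: cell (4,2)='.' (+3 fires, +3 burnt)
Step 8: cell (4,2)='.' (+2 fires, +3 burnt)
Step 9: cell (4,2)='.' (+1 fires, +2 burnt)
Step 10: cell (4,2)='.' (+0 fires, +1 burnt)
  fire out at step 10

6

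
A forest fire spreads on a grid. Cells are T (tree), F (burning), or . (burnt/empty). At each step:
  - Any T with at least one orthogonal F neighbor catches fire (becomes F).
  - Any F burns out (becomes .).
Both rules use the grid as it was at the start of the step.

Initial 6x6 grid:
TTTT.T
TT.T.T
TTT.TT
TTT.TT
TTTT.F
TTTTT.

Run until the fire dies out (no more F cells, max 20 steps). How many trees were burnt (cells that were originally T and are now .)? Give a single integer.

Answer: 6

Derivation:
Step 1: +1 fires, +1 burnt (F count now 1)
Step 2: +2 fires, +1 burnt (F count now 2)
Step 3: +2 fires, +2 burnt (F count now 2)
Step 4: +1 fires, +2 burnt (F count now 1)
Step 5: +0 fires, +1 burnt (F count now 0)
Fire out after step 5
Initially T: 28, now '.': 14
Total burnt (originally-T cells now '.'): 6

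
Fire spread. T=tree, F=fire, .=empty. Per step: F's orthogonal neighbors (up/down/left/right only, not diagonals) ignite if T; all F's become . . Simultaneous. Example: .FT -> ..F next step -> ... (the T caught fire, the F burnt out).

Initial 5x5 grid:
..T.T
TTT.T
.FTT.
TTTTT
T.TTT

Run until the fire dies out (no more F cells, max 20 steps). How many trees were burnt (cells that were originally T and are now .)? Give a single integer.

Answer: 15

Derivation:
Step 1: +3 fires, +1 burnt (F count now 3)
Step 2: +5 fires, +3 burnt (F count now 5)
Step 3: +4 fires, +5 burnt (F count now 4)
Step 4: +2 fires, +4 burnt (F count now 2)
Step 5: +1 fires, +2 burnt (F count now 1)
Step 6: +0 fires, +1 burnt (F count now 0)
Fire out after step 6
Initially T: 17, now '.': 23
Total burnt (originally-T cells now '.'): 15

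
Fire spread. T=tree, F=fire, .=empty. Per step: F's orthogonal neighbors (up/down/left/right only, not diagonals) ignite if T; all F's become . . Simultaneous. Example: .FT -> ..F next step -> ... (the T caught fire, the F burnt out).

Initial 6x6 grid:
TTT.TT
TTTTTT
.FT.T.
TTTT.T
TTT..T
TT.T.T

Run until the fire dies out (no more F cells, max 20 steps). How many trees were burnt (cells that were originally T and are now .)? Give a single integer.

Step 1: +3 fires, +1 burnt (F count now 3)
Step 2: +6 fires, +3 burnt (F count now 6)
Step 3: +7 fires, +6 burnt (F count now 7)
Step 4: +2 fires, +7 burnt (F count now 2)
Step 5: +3 fires, +2 burnt (F count now 3)
Step 6: +1 fires, +3 burnt (F count now 1)
Step 7: +0 fires, +1 burnt (F count now 0)
Fire out after step 7
Initially T: 26, now '.': 32
Total burnt (originally-T cells now '.'): 22

Answer: 22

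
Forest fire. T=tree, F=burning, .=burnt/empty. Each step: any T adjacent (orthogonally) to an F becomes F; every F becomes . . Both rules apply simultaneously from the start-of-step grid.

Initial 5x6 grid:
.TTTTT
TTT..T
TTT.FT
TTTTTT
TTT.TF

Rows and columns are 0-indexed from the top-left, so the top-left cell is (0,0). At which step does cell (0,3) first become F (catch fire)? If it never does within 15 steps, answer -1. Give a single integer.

Step 1: cell (0,3)='T' (+4 fires, +2 burnt)
Step 2: cell (0,3)='T' (+2 fires, +4 burnt)
Step 3: cell (0,3)='T' (+2 fires, +2 burnt)
Step 4: cell (0,3)='T' (+4 fires, +2 burnt)
Step 5: cell (0,3)='F' (+5 fires, +4 burnt)
  -> target ignites at step 5
Step 6: cell (0,3)='.' (+4 fires, +5 burnt)
Step 7: cell (0,3)='.' (+2 fires, +4 burnt)
Step 8: cell (0,3)='.' (+0 fires, +2 burnt)
  fire out at step 8

5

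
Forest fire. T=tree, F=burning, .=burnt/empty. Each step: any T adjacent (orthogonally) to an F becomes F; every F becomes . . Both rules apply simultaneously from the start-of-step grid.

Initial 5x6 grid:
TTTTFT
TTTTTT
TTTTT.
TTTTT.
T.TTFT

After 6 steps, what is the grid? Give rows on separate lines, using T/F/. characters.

Step 1: 6 trees catch fire, 2 burn out
  TTTF.F
  TTTTFT
  TTTTT.
  TTTTF.
  T.TF.F
Step 2: 6 trees catch fire, 6 burn out
  TTF...
  TTTF.F
  TTTTF.
  TTTF..
  T.F...
Step 3: 4 trees catch fire, 6 burn out
  TF....
  TTF...
  TTTF..
  TTF...
  T.....
Step 4: 4 trees catch fire, 4 burn out
  F.....
  TF....
  TTF...
  TF....
  T.....
Step 5: 3 trees catch fire, 4 burn out
  ......
  F.....
  TF....
  F.....
  T.....
Step 6: 2 trees catch fire, 3 burn out
  ......
  ......
  F.....
  ......
  F.....

......
......
F.....
......
F.....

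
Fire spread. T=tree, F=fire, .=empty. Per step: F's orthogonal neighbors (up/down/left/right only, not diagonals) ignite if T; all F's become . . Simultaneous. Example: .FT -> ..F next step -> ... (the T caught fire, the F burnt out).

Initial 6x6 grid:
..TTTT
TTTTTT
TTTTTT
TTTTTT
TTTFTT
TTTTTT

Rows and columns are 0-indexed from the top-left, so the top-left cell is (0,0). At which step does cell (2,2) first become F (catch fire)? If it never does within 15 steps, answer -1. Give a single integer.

Step 1: cell (2,2)='T' (+4 fires, +1 burnt)
Step 2: cell (2,2)='T' (+7 fires, +4 burnt)
Step 3: cell (2,2)='F' (+8 fires, +7 burnt)
  -> target ignites at step 3
Step 4: cell (2,2)='.' (+7 fires, +8 burnt)
Step 5: cell (2,2)='.' (+5 fires, +7 burnt)
Step 6: cell (2,2)='.' (+2 fires, +5 burnt)
Step 7: cell (2,2)='.' (+0 fires, +2 burnt)
  fire out at step 7

3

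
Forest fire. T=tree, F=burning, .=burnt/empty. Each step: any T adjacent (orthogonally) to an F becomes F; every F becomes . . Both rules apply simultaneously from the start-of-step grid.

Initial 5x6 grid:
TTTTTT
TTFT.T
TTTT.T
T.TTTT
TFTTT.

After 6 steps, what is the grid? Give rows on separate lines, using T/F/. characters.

Step 1: 6 trees catch fire, 2 burn out
  TTFTTT
  TF.F.T
  TTFT.T
  T.TTTT
  F.FTT.
Step 2: 8 trees catch fire, 6 burn out
  TF.FTT
  F....T
  TF.F.T
  F.FTTT
  ...FT.
Step 3: 5 trees catch fire, 8 burn out
  F...FT
  .....T
  F....T
  ...FTT
  ....F.
Step 4: 2 trees catch fire, 5 burn out
  .....F
  .....T
  .....T
  ....FT
  ......
Step 5: 2 trees catch fire, 2 burn out
  ......
  .....F
  .....T
  .....F
  ......
Step 6: 1 trees catch fire, 2 burn out
  ......
  ......
  .....F
  ......
  ......

......
......
.....F
......
......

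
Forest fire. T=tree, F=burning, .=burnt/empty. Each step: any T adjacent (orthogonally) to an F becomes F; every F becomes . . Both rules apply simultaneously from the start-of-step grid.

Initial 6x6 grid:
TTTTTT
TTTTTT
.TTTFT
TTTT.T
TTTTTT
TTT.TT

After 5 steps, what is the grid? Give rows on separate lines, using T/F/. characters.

Step 1: 3 trees catch fire, 1 burn out
  TTTTTT
  TTTTFT
  .TTF.F
  TTTT.T
  TTTTTT
  TTT.TT
Step 2: 6 trees catch fire, 3 burn out
  TTTTFT
  TTTF.F
  .TF...
  TTTF.F
  TTTTTT
  TTT.TT
Step 3: 7 trees catch fire, 6 burn out
  TTTF.F
  TTF...
  .F....
  TTF...
  TTTFTF
  TTT.TT
Step 4: 6 trees catch fire, 7 burn out
  TTF...
  TF....
  ......
  TF....
  TTF.F.
  TTT.TF
Step 5: 6 trees catch fire, 6 burn out
  TF....
  F.....
  ......
  F.....
  TF....
  TTF.F.

TF....
F.....
......
F.....
TF....
TTF.F.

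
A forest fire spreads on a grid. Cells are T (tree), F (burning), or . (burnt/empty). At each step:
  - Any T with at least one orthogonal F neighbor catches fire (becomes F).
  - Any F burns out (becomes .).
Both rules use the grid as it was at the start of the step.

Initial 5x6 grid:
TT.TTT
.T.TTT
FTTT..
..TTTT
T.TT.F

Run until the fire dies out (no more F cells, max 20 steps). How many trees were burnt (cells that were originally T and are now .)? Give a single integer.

Step 1: +2 fires, +2 burnt (F count now 2)
Step 2: +3 fires, +2 burnt (F count now 3)
Step 3: +4 fires, +3 burnt (F count now 4)
Step 4: +4 fires, +4 burnt (F count now 4)
Step 5: +2 fires, +4 burnt (F count now 2)
Step 6: +2 fires, +2 burnt (F count now 2)
Step 7: +1 fires, +2 burnt (F count now 1)
Step 8: +0 fires, +1 burnt (F count now 0)
Fire out after step 8
Initially T: 19, now '.': 29
Total burnt (originally-T cells now '.'): 18

Answer: 18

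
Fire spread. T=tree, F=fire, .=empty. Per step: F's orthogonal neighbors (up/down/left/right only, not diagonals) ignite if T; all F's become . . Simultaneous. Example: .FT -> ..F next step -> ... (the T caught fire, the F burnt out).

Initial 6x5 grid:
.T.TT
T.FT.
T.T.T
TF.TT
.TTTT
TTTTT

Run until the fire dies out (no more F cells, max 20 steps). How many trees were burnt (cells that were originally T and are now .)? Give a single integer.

Answer: 19

Derivation:
Step 1: +4 fires, +2 burnt (F count now 4)
Step 2: +4 fires, +4 burnt (F count now 4)
Step 3: +5 fires, +4 burnt (F count now 5)
Step 4: +3 fires, +5 burnt (F count now 3)
Step 5: +2 fires, +3 burnt (F count now 2)
Step 6: +1 fires, +2 burnt (F count now 1)
Step 7: +0 fires, +1 burnt (F count now 0)
Fire out after step 7
Initially T: 20, now '.': 29
Total burnt (originally-T cells now '.'): 19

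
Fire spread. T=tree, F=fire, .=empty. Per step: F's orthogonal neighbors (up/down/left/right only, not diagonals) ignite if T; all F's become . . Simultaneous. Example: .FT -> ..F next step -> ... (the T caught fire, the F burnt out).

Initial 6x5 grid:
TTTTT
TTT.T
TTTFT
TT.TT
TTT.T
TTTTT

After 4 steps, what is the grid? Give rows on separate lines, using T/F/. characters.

Step 1: 3 trees catch fire, 1 burn out
  TTTTT
  TTT.T
  TTF.F
  TT.FT
  TTT.T
  TTTTT
Step 2: 4 trees catch fire, 3 burn out
  TTTTT
  TTF.F
  TF...
  TT..F
  TTT.T
  TTTTT
Step 3: 6 trees catch fire, 4 burn out
  TTFTF
  TF...
  F....
  TF...
  TTT.F
  TTTTT
Step 4: 6 trees catch fire, 6 burn out
  TF.F.
  F....
  .....
  F....
  TFT..
  TTTTF

TF.F.
F....
.....
F....
TFT..
TTTTF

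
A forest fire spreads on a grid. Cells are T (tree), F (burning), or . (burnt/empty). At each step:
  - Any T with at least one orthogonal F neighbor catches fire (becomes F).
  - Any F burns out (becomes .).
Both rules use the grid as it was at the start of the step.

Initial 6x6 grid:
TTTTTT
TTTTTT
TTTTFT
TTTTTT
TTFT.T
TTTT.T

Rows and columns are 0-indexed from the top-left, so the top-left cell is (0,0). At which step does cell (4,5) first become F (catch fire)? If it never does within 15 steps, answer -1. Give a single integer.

Step 1: cell (4,5)='T' (+8 fires, +2 burnt)
Step 2: cell (4,5)='T' (+10 fires, +8 burnt)
Step 3: cell (4,5)='F' (+7 fires, +10 burnt)
  -> target ignites at step 3
Step 4: cell (4,5)='.' (+4 fires, +7 burnt)
Step 5: cell (4,5)='.' (+2 fires, +4 burnt)
Step 6: cell (4,5)='.' (+1 fires, +2 burnt)
Step 7: cell (4,5)='.' (+0 fires, +1 burnt)
  fire out at step 7

3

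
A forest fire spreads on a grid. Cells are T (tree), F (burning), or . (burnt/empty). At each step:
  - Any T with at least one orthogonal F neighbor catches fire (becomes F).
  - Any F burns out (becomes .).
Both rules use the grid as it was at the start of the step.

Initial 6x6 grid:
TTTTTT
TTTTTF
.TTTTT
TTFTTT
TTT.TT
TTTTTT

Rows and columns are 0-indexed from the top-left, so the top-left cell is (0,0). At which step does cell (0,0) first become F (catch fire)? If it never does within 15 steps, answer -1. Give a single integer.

Step 1: cell (0,0)='T' (+7 fires, +2 burnt)
Step 2: cell (0,0)='T' (+11 fires, +7 burnt)
Step 3: cell (0,0)='T' (+8 fires, +11 burnt)
Step 4: cell (0,0)='T' (+5 fires, +8 burnt)
Step 5: cell (0,0)='F' (+1 fires, +5 burnt)
  -> target ignites at step 5
Step 6: cell (0,0)='.' (+0 fires, +1 burnt)
  fire out at step 6

5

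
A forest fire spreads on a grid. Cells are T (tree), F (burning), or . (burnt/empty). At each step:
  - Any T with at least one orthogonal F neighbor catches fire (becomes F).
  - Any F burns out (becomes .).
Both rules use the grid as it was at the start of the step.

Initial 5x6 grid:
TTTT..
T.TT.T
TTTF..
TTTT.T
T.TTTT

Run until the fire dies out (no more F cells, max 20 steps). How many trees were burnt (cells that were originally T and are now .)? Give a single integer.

Answer: 20

Derivation:
Step 1: +3 fires, +1 burnt (F count now 3)
Step 2: +5 fires, +3 burnt (F count now 5)
Step 3: +5 fires, +5 burnt (F count now 5)
Step 4: +4 fires, +5 burnt (F count now 4)
Step 5: +3 fires, +4 burnt (F count now 3)
Step 6: +0 fires, +3 burnt (F count now 0)
Fire out after step 6
Initially T: 21, now '.': 29
Total burnt (originally-T cells now '.'): 20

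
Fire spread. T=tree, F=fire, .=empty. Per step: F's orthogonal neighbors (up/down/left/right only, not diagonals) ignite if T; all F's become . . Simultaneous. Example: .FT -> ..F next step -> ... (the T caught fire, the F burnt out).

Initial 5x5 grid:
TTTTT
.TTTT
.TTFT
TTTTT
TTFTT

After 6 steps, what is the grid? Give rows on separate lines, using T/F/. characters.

Step 1: 7 trees catch fire, 2 burn out
  TTTTT
  .TTFT
  .TF.F
  TTFFT
  TF.FT
Step 2: 8 trees catch fire, 7 burn out
  TTTFT
  .TF.F
  .F...
  TF..F
  F...F
Step 3: 4 trees catch fire, 8 burn out
  TTF.F
  .F...
  .....
  F....
  .....
Step 4: 1 trees catch fire, 4 burn out
  TF...
  .....
  .....
  .....
  .....
Step 5: 1 trees catch fire, 1 burn out
  F....
  .....
  .....
  .....
  .....
Step 6: 0 trees catch fire, 1 burn out
  .....
  .....
  .....
  .....
  .....

.....
.....
.....
.....
.....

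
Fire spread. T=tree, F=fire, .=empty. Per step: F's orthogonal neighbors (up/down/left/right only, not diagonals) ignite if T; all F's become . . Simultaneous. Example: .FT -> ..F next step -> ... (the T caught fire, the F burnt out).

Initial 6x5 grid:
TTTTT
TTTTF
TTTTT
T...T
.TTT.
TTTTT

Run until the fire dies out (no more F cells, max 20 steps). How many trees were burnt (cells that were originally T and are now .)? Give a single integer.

Step 1: +3 fires, +1 burnt (F count now 3)
Step 2: +4 fires, +3 burnt (F count now 4)
Step 3: +3 fires, +4 burnt (F count now 3)
Step 4: +3 fires, +3 burnt (F count now 3)
Step 5: +2 fires, +3 burnt (F count now 2)
Step 6: +1 fires, +2 burnt (F count now 1)
Step 7: +0 fires, +1 burnt (F count now 0)
Fire out after step 7
Initially T: 24, now '.': 22
Total burnt (originally-T cells now '.'): 16

Answer: 16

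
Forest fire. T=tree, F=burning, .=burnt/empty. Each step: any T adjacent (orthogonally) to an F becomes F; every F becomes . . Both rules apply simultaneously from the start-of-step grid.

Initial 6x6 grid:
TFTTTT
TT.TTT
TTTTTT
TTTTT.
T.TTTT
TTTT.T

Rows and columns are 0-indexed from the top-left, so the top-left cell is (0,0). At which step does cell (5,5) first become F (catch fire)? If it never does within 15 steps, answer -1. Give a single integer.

Step 1: cell (5,5)='T' (+3 fires, +1 burnt)
Step 2: cell (5,5)='T' (+3 fires, +3 burnt)
Step 3: cell (5,5)='T' (+5 fires, +3 burnt)
Step 4: cell (5,5)='T' (+5 fires, +5 burnt)
Step 5: cell (5,5)='T' (+5 fires, +5 burnt)
Step 6: cell (5,5)='T' (+5 fires, +5 burnt)
Step 7: cell (5,5)='T' (+3 fires, +5 burnt)
Step 8: cell (5,5)='T' (+1 fires, +3 burnt)
Step 9: cell (5,5)='F' (+1 fires, +1 burnt)
  -> target ignites at step 9
Step 10: cell (5,5)='.' (+0 fires, +1 burnt)
  fire out at step 10

9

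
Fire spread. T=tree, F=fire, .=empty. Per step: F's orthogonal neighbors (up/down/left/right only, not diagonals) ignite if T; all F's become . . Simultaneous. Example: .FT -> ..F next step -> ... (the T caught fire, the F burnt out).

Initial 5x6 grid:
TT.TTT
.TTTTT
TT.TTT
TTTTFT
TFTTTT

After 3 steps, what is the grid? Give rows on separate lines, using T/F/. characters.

Step 1: 7 trees catch fire, 2 burn out
  TT.TTT
  .TTTTT
  TT.TFT
  TFTF.F
  F.FTFT
Step 2: 8 trees catch fire, 7 burn out
  TT.TTT
  .TTTFT
  TF.F.F
  F.F...
  ...F.F
Step 3: 5 trees catch fire, 8 burn out
  TT.TFT
  .FTF.F
  F.....
  ......
  ......

TT.TFT
.FTF.F
F.....
......
......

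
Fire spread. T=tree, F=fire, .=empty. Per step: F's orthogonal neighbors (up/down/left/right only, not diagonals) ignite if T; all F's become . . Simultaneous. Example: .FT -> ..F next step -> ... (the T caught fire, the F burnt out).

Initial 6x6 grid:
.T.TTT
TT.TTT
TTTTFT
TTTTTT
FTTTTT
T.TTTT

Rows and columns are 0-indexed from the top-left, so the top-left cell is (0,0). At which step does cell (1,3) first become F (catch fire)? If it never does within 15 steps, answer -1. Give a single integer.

Step 1: cell (1,3)='T' (+7 fires, +2 burnt)
Step 2: cell (1,3)='F' (+10 fires, +7 burnt)
  -> target ignites at step 2
Step 3: cell (1,3)='.' (+9 fires, +10 burnt)
Step 4: cell (1,3)='.' (+3 fires, +9 burnt)
Step 5: cell (1,3)='.' (+1 fires, +3 burnt)
Step 6: cell (1,3)='.' (+0 fires, +1 burnt)
  fire out at step 6

2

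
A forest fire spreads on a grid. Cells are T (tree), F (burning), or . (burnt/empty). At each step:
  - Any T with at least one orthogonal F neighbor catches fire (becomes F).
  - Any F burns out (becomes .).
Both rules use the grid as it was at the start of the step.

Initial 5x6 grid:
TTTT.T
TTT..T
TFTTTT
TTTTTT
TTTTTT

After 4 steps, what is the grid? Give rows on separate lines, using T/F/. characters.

Step 1: 4 trees catch fire, 1 burn out
  TTTT.T
  TFT..T
  F.FTTT
  TFTTTT
  TTTTTT
Step 2: 7 trees catch fire, 4 burn out
  TFTT.T
  F.F..T
  ...FTT
  F.FTTT
  TFTTTT
Step 3: 6 trees catch fire, 7 burn out
  F.FT.T
  .....T
  ....FT
  ...FTT
  F.FTTT
Step 4: 4 trees catch fire, 6 burn out
  ...F.T
  .....T
  .....F
  ....FT
  ...FTT

...F.T
.....T
.....F
....FT
...FTT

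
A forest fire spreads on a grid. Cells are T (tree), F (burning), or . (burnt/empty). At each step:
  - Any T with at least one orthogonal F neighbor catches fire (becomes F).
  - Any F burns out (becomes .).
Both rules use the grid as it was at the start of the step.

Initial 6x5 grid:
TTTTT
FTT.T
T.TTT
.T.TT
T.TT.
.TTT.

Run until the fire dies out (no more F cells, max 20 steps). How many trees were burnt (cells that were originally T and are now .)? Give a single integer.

Step 1: +3 fires, +1 burnt (F count now 3)
Step 2: +2 fires, +3 burnt (F count now 2)
Step 3: +2 fires, +2 burnt (F count now 2)
Step 4: +2 fires, +2 burnt (F count now 2)
Step 5: +3 fires, +2 burnt (F count now 3)
Step 6: +3 fires, +3 burnt (F count now 3)
Step 7: +2 fires, +3 burnt (F count now 2)
Step 8: +1 fires, +2 burnt (F count now 1)
Step 9: +1 fires, +1 burnt (F count now 1)
Step 10: +0 fires, +1 burnt (F count now 0)
Fire out after step 10
Initially T: 21, now '.': 28
Total burnt (originally-T cells now '.'): 19

Answer: 19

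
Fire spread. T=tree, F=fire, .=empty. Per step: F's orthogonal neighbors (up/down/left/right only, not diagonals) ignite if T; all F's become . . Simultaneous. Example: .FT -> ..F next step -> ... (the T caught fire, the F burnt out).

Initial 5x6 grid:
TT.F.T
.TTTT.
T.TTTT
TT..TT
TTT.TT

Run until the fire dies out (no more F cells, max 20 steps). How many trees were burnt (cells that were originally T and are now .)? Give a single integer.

Answer: 14

Derivation:
Step 1: +1 fires, +1 burnt (F count now 1)
Step 2: +3 fires, +1 burnt (F count now 3)
Step 3: +3 fires, +3 burnt (F count now 3)
Step 4: +3 fires, +3 burnt (F count now 3)
Step 5: +3 fires, +3 burnt (F count now 3)
Step 6: +1 fires, +3 burnt (F count now 1)
Step 7: +0 fires, +1 burnt (F count now 0)
Fire out after step 7
Initially T: 21, now '.': 23
Total burnt (originally-T cells now '.'): 14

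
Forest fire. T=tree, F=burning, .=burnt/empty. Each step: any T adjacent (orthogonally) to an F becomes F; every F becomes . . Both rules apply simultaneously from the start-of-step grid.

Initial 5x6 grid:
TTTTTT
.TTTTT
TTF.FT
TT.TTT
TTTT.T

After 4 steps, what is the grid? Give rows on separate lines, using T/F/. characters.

Step 1: 5 trees catch fire, 2 burn out
  TTTTTT
  .TFTFT
  TF...F
  TT.TFT
  TTTT.T
Step 2: 9 trees catch fire, 5 burn out
  TTFTFT
  .F.F.F
  F.....
  TF.F.F
  TTTT.T
Step 3: 7 trees catch fire, 9 burn out
  TF.F.F
  ......
  ......
  F.....
  TFTF.F
Step 4: 3 trees catch fire, 7 burn out
  F.....
  ......
  ......
  ......
  F.F...

F.....
......
......
......
F.F...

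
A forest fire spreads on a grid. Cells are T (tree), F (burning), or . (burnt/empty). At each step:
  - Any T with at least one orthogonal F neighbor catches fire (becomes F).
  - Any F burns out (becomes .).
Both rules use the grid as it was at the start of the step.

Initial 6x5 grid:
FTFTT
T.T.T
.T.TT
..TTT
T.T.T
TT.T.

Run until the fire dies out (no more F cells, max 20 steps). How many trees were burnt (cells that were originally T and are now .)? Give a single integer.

Answer: 13

Derivation:
Step 1: +4 fires, +2 burnt (F count now 4)
Step 2: +1 fires, +4 burnt (F count now 1)
Step 3: +1 fires, +1 burnt (F count now 1)
Step 4: +1 fires, +1 burnt (F count now 1)
Step 5: +2 fires, +1 burnt (F count now 2)
Step 6: +2 fires, +2 burnt (F count now 2)
Step 7: +1 fires, +2 burnt (F count now 1)
Step 8: +1 fires, +1 burnt (F count now 1)
Step 9: +0 fires, +1 burnt (F count now 0)
Fire out after step 9
Initially T: 18, now '.': 25
Total burnt (originally-T cells now '.'): 13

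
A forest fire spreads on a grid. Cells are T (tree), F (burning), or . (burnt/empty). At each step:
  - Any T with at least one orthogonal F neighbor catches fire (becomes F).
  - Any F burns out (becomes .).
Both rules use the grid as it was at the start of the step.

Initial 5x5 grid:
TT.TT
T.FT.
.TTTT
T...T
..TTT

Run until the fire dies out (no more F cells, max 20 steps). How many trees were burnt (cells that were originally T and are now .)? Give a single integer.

Answer: 11

Derivation:
Step 1: +2 fires, +1 burnt (F count now 2)
Step 2: +3 fires, +2 burnt (F count now 3)
Step 3: +2 fires, +3 burnt (F count now 2)
Step 4: +1 fires, +2 burnt (F count now 1)
Step 5: +1 fires, +1 burnt (F count now 1)
Step 6: +1 fires, +1 burnt (F count now 1)
Step 7: +1 fires, +1 burnt (F count now 1)
Step 8: +0 fires, +1 burnt (F count now 0)
Fire out after step 8
Initially T: 15, now '.': 21
Total burnt (originally-T cells now '.'): 11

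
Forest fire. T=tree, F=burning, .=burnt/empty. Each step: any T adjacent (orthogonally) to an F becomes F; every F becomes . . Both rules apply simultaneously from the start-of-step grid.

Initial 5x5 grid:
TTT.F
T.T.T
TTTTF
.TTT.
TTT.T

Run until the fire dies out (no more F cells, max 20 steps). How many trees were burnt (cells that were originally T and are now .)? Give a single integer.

Step 1: +2 fires, +2 burnt (F count now 2)
Step 2: +2 fires, +2 burnt (F count now 2)
Step 3: +3 fires, +2 burnt (F count now 3)
Step 4: +4 fires, +3 burnt (F count now 4)
Step 5: +3 fires, +4 burnt (F count now 3)
Step 6: +2 fires, +3 burnt (F count now 2)
Step 7: +0 fires, +2 burnt (F count now 0)
Fire out after step 7
Initially T: 17, now '.': 24
Total burnt (originally-T cells now '.'): 16

Answer: 16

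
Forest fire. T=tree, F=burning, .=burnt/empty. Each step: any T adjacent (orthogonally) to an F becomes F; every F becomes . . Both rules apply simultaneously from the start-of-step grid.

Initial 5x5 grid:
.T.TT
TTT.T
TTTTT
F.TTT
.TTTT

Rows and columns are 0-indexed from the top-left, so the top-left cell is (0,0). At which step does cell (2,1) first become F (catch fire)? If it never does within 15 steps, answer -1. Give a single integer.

Step 1: cell (2,1)='T' (+1 fires, +1 burnt)
Step 2: cell (2,1)='F' (+2 fires, +1 burnt)
  -> target ignites at step 2
Step 3: cell (2,1)='.' (+2 fires, +2 burnt)
Step 4: cell (2,1)='.' (+4 fires, +2 burnt)
Step 5: cell (2,1)='.' (+3 fires, +4 burnt)
Step 6: cell (2,1)='.' (+4 fires, +3 burnt)
Step 7: cell (2,1)='.' (+2 fires, +4 burnt)
Step 8: cell (2,1)='.' (+1 fires, +2 burnt)
Step 9: cell (2,1)='.' (+0 fires, +1 burnt)
  fire out at step 9

2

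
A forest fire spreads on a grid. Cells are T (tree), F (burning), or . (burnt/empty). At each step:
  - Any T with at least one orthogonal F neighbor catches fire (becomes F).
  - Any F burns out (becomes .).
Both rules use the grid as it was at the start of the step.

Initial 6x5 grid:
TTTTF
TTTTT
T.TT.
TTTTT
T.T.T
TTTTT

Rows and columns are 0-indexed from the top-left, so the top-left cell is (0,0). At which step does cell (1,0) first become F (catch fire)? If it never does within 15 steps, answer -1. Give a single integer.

Step 1: cell (1,0)='T' (+2 fires, +1 burnt)
Step 2: cell (1,0)='T' (+2 fires, +2 burnt)
Step 3: cell (1,0)='T' (+3 fires, +2 burnt)
Step 4: cell (1,0)='T' (+4 fires, +3 burnt)
Step 5: cell (1,0)='F' (+3 fires, +4 burnt)
  -> target ignites at step 5
Step 6: cell (1,0)='.' (+4 fires, +3 burnt)
Step 7: cell (1,0)='.' (+3 fires, +4 burnt)
Step 8: cell (1,0)='.' (+3 fires, +3 burnt)
Step 9: cell (1,0)='.' (+1 fires, +3 burnt)
Step 10: cell (1,0)='.' (+0 fires, +1 burnt)
  fire out at step 10

5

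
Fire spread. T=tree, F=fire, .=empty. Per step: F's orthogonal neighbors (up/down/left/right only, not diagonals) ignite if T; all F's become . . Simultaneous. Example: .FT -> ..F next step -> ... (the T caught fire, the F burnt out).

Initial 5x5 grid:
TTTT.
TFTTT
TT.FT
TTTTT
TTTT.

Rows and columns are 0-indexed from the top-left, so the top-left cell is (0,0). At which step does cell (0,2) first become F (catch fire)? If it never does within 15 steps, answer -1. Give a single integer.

Step 1: cell (0,2)='T' (+7 fires, +2 burnt)
Step 2: cell (0,2)='F' (+9 fires, +7 burnt)
  -> target ignites at step 2
Step 3: cell (0,2)='.' (+3 fires, +9 burnt)
Step 4: cell (0,2)='.' (+1 fires, +3 burnt)
Step 5: cell (0,2)='.' (+0 fires, +1 burnt)
  fire out at step 5

2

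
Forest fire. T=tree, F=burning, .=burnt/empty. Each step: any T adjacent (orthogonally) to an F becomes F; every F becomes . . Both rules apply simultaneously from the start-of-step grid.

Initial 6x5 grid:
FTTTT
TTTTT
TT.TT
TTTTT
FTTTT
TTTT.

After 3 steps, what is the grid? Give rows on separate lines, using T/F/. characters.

Step 1: 5 trees catch fire, 2 burn out
  .FTTT
  FTTTT
  TT.TT
  FTTTT
  .FTTT
  FTTT.
Step 2: 6 trees catch fire, 5 burn out
  ..FTT
  .FTTT
  FT.TT
  .FTTT
  ..FTT
  .FTT.
Step 3: 6 trees catch fire, 6 burn out
  ...FT
  ..FTT
  .F.TT
  ..FTT
  ...FT
  ..FT.

...FT
..FTT
.F.TT
..FTT
...FT
..FT.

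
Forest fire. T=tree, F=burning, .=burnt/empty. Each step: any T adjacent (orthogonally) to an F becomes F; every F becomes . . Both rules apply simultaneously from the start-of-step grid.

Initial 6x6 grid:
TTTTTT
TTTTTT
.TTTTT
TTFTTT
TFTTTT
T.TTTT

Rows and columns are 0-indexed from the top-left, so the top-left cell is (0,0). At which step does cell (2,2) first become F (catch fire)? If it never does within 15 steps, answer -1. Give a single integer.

Step 1: cell (2,2)='F' (+5 fires, +2 burnt)
  -> target ignites at step 1
Step 2: cell (2,2)='.' (+8 fires, +5 burnt)
Step 3: cell (2,2)='.' (+7 fires, +8 burnt)
Step 4: cell (2,2)='.' (+7 fires, +7 burnt)
Step 5: cell (2,2)='.' (+4 fires, +7 burnt)
Step 6: cell (2,2)='.' (+1 fires, +4 burnt)
Step 7: cell (2,2)='.' (+0 fires, +1 burnt)
  fire out at step 7

1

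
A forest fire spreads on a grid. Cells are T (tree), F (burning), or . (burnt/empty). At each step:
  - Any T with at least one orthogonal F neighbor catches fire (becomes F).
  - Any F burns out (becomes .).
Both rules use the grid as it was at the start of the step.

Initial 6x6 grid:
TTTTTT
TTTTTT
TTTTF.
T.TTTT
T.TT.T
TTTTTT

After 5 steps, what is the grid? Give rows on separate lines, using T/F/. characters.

Step 1: 3 trees catch fire, 1 burn out
  TTTTTT
  TTTTFT
  TTTF..
  T.TTFT
  T.TT.T
  TTTTTT
Step 2: 6 trees catch fire, 3 burn out
  TTTTFT
  TTTF.F
  TTF...
  T.TF.F
  T.TT.T
  TTTTTT
Step 3: 7 trees catch fire, 6 burn out
  TTTF.F
  TTF...
  TF....
  T.F...
  T.TF.F
  TTTTTT
Step 4: 6 trees catch fire, 7 burn out
  TTF...
  TF....
  F.....
  T.....
  T.F...
  TTTFTF
Step 5: 5 trees catch fire, 6 burn out
  TF....
  F.....
  ......
  F.....
  T.....
  TTF.F.

TF....
F.....
......
F.....
T.....
TTF.F.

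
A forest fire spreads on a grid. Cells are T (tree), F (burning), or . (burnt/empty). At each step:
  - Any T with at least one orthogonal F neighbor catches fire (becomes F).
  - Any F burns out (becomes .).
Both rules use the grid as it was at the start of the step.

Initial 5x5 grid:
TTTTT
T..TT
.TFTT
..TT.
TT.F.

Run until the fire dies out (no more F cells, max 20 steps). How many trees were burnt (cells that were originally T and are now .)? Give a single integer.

Step 1: +4 fires, +2 burnt (F count now 4)
Step 2: +2 fires, +4 burnt (F count now 2)
Step 3: +2 fires, +2 burnt (F count now 2)
Step 4: +2 fires, +2 burnt (F count now 2)
Step 5: +1 fires, +2 burnt (F count now 1)
Step 6: +1 fires, +1 burnt (F count now 1)
Step 7: +1 fires, +1 burnt (F count now 1)
Step 8: +0 fires, +1 burnt (F count now 0)
Fire out after step 8
Initially T: 15, now '.': 23
Total burnt (originally-T cells now '.'): 13

Answer: 13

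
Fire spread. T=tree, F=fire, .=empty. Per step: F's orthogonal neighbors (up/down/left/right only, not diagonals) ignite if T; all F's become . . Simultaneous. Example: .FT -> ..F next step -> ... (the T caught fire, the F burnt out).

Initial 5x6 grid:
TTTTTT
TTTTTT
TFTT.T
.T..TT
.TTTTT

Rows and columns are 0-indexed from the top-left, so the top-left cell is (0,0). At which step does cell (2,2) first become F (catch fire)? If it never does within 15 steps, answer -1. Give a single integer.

Step 1: cell (2,2)='F' (+4 fires, +1 burnt)
  -> target ignites at step 1
Step 2: cell (2,2)='.' (+5 fires, +4 burnt)
Step 3: cell (2,2)='.' (+4 fires, +5 burnt)
Step 4: cell (2,2)='.' (+3 fires, +4 burnt)
Step 5: cell (2,2)='.' (+3 fires, +3 burnt)
Step 6: cell (2,2)='.' (+4 fires, +3 burnt)
Step 7: cell (2,2)='.' (+1 fires, +4 burnt)
Step 8: cell (2,2)='.' (+0 fires, +1 burnt)
  fire out at step 8

1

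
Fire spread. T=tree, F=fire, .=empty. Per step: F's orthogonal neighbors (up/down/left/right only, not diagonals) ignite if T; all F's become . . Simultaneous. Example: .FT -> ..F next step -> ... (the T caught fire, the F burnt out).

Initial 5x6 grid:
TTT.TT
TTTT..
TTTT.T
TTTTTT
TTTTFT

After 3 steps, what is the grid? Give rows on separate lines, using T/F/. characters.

Step 1: 3 trees catch fire, 1 burn out
  TTT.TT
  TTTT..
  TTTT.T
  TTTTFT
  TTTF.F
Step 2: 3 trees catch fire, 3 burn out
  TTT.TT
  TTTT..
  TTTT.T
  TTTF.F
  TTF...
Step 3: 4 trees catch fire, 3 burn out
  TTT.TT
  TTTT..
  TTTF.F
  TTF...
  TF....

TTT.TT
TTTT..
TTTF.F
TTF...
TF....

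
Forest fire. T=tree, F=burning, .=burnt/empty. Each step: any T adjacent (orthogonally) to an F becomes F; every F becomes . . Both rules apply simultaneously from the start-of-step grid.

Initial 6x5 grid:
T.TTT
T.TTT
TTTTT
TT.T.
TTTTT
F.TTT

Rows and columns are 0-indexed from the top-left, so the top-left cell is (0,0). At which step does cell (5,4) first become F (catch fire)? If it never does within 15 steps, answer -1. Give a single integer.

Step 1: cell (5,4)='T' (+1 fires, +1 burnt)
Step 2: cell (5,4)='T' (+2 fires, +1 burnt)
Step 3: cell (5,4)='T' (+3 fires, +2 burnt)
Step 4: cell (5,4)='T' (+4 fires, +3 burnt)
Step 5: cell (5,4)='T' (+5 fires, +4 burnt)
Step 6: cell (5,4)='F' (+3 fires, +5 burnt)
  -> target ignites at step 6
Step 7: cell (5,4)='.' (+3 fires, +3 burnt)
Step 8: cell (5,4)='.' (+2 fires, +3 burnt)
Step 9: cell (5,4)='.' (+1 fires, +2 burnt)
Step 10: cell (5,4)='.' (+0 fires, +1 burnt)
  fire out at step 10

6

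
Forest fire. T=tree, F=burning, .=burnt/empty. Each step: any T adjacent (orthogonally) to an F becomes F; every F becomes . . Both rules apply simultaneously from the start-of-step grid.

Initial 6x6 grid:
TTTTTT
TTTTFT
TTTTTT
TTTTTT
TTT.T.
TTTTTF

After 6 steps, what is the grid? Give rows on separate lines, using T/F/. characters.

Step 1: 5 trees catch fire, 2 burn out
  TTTTFT
  TTTF.F
  TTTTFT
  TTTTTT
  TTT.T.
  TTTTF.
Step 2: 8 trees catch fire, 5 burn out
  TTTF.F
  TTF...
  TTTF.F
  TTTTFT
  TTT.F.
  TTTF..
Step 3: 6 trees catch fire, 8 burn out
  TTF...
  TF....
  TTF...
  TTTF.F
  TTT...
  TTF...
Step 4: 6 trees catch fire, 6 burn out
  TF....
  F.....
  TF....
  TTF...
  TTF...
  TF....
Step 5: 5 trees catch fire, 6 burn out
  F.....
  ......
  F.....
  TF....
  TF....
  F.....
Step 6: 2 trees catch fire, 5 burn out
  ......
  ......
  ......
  F.....
  F.....
  ......

......
......
......
F.....
F.....
......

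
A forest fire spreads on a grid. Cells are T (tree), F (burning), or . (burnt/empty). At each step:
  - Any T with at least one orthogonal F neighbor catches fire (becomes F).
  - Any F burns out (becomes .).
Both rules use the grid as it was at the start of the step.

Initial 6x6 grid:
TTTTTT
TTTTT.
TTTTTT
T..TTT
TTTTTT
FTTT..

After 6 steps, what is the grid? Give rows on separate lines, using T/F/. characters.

Step 1: 2 trees catch fire, 1 burn out
  TTTTTT
  TTTTT.
  TTTTTT
  T..TTT
  FTTTTT
  .FTT..
Step 2: 3 trees catch fire, 2 burn out
  TTTTTT
  TTTTT.
  TTTTTT
  F..TTT
  .FTTTT
  ..FT..
Step 3: 3 trees catch fire, 3 burn out
  TTTTTT
  TTTTT.
  FTTTTT
  ...TTT
  ..FTTT
  ...F..
Step 4: 3 trees catch fire, 3 burn out
  TTTTTT
  FTTTT.
  .FTTTT
  ...TTT
  ...FTT
  ......
Step 5: 5 trees catch fire, 3 burn out
  FTTTTT
  .FTTT.
  ..FTTT
  ...FTT
  ....FT
  ......
Step 6: 5 trees catch fire, 5 burn out
  .FTTTT
  ..FTT.
  ...FTT
  ....FT
  .....F
  ......

.FTTTT
..FTT.
...FTT
....FT
.....F
......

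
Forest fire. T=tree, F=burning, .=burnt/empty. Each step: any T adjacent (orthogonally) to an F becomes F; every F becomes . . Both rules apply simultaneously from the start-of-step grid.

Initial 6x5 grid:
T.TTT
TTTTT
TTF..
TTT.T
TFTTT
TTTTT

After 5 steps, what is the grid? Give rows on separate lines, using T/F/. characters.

Step 1: 7 trees catch fire, 2 burn out
  T.TTT
  TTFTT
  TF...
  TFF.T
  F.FTT
  TFTTT
Step 2: 8 trees catch fire, 7 burn out
  T.FTT
  TF.FT
  F....
  F...T
  ...FT
  F.FTT
Step 3: 5 trees catch fire, 8 burn out
  T..FT
  F...F
  .....
  ....T
  ....F
  ...FT
Step 4: 4 trees catch fire, 5 burn out
  F...F
  .....
  .....
  ....F
  .....
  ....F
Step 5: 0 trees catch fire, 4 burn out
  .....
  .....
  .....
  .....
  .....
  .....

.....
.....
.....
.....
.....
.....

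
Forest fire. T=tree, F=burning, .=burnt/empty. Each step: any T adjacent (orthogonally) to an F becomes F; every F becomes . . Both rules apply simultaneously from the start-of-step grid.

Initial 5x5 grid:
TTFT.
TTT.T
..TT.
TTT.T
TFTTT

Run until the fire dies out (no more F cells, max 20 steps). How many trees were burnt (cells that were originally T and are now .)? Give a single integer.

Step 1: +6 fires, +2 burnt (F count now 6)
Step 2: +6 fires, +6 burnt (F count now 6)
Step 3: +3 fires, +6 burnt (F count now 3)
Step 4: +1 fires, +3 burnt (F count now 1)
Step 5: +0 fires, +1 burnt (F count now 0)
Fire out after step 5
Initially T: 17, now '.': 24
Total burnt (originally-T cells now '.'): 16

Answer: 16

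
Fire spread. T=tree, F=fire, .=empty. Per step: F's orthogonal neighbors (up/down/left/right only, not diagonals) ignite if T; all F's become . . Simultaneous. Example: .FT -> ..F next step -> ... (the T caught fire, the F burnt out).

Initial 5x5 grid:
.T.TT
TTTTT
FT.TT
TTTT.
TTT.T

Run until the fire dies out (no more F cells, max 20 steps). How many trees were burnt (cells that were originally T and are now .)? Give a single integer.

Step 1: +3 fires, +1 burnt (F count now 3)
Step 2: +3 fires, +3 burnt (F count now 3)
Step 3: +4 fires, +3 burnt (F count now 4)
Step 4: +3 fires, +4 burnt (F count now 3)
Step 5: +3 fires, +3 burnt (F count now 3)
Step 6: +2 fires, +3 burnt (F count now 2)
Step 7: +0 fires, +2 burnt (F count now 0)
Fire out after step 7
Initially T: 19, now '.': 24
Total burnt (originally-T cells now '.'): 18

Answer: 18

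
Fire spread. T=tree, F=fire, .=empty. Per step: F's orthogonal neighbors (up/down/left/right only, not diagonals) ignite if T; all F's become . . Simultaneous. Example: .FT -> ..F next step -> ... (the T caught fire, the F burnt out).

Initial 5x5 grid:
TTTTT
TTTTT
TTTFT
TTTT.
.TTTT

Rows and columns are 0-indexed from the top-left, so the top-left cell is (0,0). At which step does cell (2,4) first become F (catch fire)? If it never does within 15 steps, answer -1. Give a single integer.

Step 1: cell (2,4)='F' (+4 fires, +1 burnt)
  -> target ignites at step 1
Step 2: cell (2,4)='.' (+6 fires, +4 burnt)
Step 3: cell (2,4)='.' (+7 fires, +6 burnt)
Step 4: cell (2,4)='.' (+4 fires, +7 burnt)
Step 5: cell (2,4)='.' (+1 fires, +4 burnt)
Step 6: cell (2,4)='.' (+0 fires, +1 burnt)
  fire out at step 6

1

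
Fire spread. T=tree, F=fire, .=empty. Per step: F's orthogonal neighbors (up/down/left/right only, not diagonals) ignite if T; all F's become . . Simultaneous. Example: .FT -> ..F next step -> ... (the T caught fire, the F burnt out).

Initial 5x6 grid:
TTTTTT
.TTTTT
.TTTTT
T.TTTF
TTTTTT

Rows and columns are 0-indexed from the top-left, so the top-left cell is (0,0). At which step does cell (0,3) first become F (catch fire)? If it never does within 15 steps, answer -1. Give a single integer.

Step 1: cell (0,3)='T' (+3 fires, +1 burnt)
Step 2: cell (0,3)='T' (+4 fires, +3 burnt)
Step 3: cell (0,3)='T' (+5 fires, +4 burnt)
Step 4: cell (0,3)='T' (+4 fires, +5 burnt)
Step 5: cell (0,3)='F' (+4 fires, +4 burnt)
  -> target ignites at step 5
Step 6: cell (0,3)='.' (+3 fires, +4 burnt)
Step 7: cell (0,3)='.' (+2 fires, +3 burnt)
Step 8: cell (0,3)='.' (+1 fires, +2 burnt)
Step 9: cell (0,3)='.' (+0 fires, +1 burnt)
  fire out at step 9

5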